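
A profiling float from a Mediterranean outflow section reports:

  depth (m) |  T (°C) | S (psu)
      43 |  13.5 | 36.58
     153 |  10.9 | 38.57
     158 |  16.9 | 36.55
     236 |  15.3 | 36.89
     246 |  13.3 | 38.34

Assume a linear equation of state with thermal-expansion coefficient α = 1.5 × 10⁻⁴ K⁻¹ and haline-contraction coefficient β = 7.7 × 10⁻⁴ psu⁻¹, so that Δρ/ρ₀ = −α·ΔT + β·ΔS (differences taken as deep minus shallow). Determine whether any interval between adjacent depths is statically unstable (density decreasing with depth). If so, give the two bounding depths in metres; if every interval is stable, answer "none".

Evaluate Δρ/ρ₀ = −αΔT + βΔS across each adjacent pair:
  43–153 m: −αΔT+βΔS = −(1.5 × 10⁻⁴)(-2.6)+(7.7 × 10⁻⁴)(+1.99) = 1.9 × 10⁻³ → stable
  153–158 m: −αΔT+βΔS = −(1.5 × 10⁻⁴)(+6.0)+(7.7 × 10⁻⁴)(-2.02) = -2.5 × 10⁻³ → UNSTABLE
  158–236 m: −αΔT+βΔS = −(1.5 × 10⁻⁴)(-1.6)+(7.7 × 10⁻⁴)(+0.34) = 5.0 × 10⁻⁴ → stable
  236–246 m: −αΔT+βΔS = −(1.5 × 10⁻⁴)(-2.0)+(7.7 × 10⁻⁴)(+1.45) = 1.4 × 10⁻³ → stable
The 153–158 m interval has Δρ < 0: lighter water underlies denser water.

153–158 m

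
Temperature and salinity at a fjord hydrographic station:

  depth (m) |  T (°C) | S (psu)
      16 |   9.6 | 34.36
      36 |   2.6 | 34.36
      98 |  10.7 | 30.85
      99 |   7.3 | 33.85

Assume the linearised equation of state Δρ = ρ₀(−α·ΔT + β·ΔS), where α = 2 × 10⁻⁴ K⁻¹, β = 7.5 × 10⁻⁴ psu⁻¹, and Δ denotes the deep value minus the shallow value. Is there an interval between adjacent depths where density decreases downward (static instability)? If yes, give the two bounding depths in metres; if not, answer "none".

36–98 m

Evaluate Δρ/ρ₀ = −αΔT + βΔS across each adjacent pair:
  16–36 m: −αΔT+βΔS = −(2 × 10⁻⁴)(-7.0)+(7.5 × 10⁻⁴)(+0.00) = 1.4 × 10⁻³ → stable
  36–98 m: −αΔT+βΔS = −(2 × 10⁻⁴)(+8.1)+(7.5 × 10⁻⁴)(-3.51) = -4.3 × 10⁻³ → UNSTABLE
  98–99 m: −αΔT+βΔS = −(2 × 10⁻⁴)(-3.4)+(7.5 × 10⁻⁴)(+3.00) = 2.9 × 10⁻³ → stable
The 36–98 m interval has Δρ < 0: lighter water underlies denser water.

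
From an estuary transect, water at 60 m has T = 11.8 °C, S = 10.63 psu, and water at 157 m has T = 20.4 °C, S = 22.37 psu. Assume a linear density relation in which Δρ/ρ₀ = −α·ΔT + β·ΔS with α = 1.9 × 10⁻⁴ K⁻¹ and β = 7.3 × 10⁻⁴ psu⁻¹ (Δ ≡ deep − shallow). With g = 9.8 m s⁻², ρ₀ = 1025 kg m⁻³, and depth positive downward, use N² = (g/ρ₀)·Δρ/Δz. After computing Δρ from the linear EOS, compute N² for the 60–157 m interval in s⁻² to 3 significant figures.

ΔT = +8.6 K, ΔS = +11.74 psu (deep − shallow).
Δρ/ρ₀ = −αΔT + βΔS = -1.634 × 10⁻³ + 8.5702 × 10⁻³ = 6.9362 × 10⁻³, so Δρ ≈ 7.110 kg m⁻³.
N² = (g/ρ₀)·Δρ/Δz = g·(Δρ/ρ₀)/Δz = 9.8 × 6.9362 × 10⁻³ / 97 = 7.0077 × 10⁻⁴ s⁻² ≈ 7.01 × 10⁻⁴ s⁻².

7.01 × 10⁻⁴ s⁻²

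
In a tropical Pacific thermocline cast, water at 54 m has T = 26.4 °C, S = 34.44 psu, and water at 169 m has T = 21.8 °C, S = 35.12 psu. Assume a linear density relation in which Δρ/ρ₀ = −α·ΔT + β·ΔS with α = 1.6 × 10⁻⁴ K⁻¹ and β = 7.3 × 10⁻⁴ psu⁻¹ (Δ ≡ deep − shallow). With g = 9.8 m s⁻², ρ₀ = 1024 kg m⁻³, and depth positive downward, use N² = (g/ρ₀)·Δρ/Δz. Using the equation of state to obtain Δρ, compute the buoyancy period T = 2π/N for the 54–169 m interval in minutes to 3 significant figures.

ΔT = -4.6 K, ΔS = +0.68 psu (deep − shallow).
Δρ/ρ₀ = −αΔT + βΔS = 7.36 × 10⁻⁴ + 4.964 × 10⁻⁴ = 1.2324 × 10⁻³, so Δρ ≈ 1.262 kg m⁻³.
N² = (g/ρ₀)·Δρ/Δz = g·(Δρ/ρ₀)/Δz = 9.8 × 1.2324 × 10⁻³ / 115 = 1.0502 × 10⁻⁴ s⁻².
N = √(1.0502 × 10⁻⁴) = 0.010248 rad s⁻¹ → T = 2π/N = 613.11 s = 10.219 min ≈ 10.2 min.

10.2 min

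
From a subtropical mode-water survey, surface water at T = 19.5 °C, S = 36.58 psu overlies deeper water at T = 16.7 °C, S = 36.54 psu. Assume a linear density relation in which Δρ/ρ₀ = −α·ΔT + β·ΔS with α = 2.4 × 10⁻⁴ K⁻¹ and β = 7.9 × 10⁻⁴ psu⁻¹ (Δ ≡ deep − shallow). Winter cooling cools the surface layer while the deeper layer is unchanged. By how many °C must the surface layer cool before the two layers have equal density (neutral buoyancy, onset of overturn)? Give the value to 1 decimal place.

Neutral buoyancy requires Δρ = 0, i.e. −α(T_deep − T_surf′) + β(S_deep − S_surf) = 0.
T_surf′ = T_deep − (β/α)·ΔS = 16.7 − (7.9 × 10⁻⁴/2.4 × 10⁻⁴)·(-0.04) = 16.832 °C.
Cooling required: 19.5 − (16.832) = 2.668 °C.

2.7 °C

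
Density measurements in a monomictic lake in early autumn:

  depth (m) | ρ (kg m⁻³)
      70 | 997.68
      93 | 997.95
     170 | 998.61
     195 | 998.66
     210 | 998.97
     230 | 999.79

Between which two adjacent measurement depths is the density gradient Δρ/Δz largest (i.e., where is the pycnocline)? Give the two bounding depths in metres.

210–230 m

Compute the density gradient over each adjacent pair:
  70–93 m: Δρ/Δz = 0.27/23 = 0.012 kg m⁻⁴
  93–170 m: Δρ/Δz = 0.66/77 = 8.6 × 10⁻³ kg m⁻⁴
  170–195 m: Δρ/Δz = 0.05/25 = 2.0 × 10⁻³ kg m⁻⁴
  195–210 m: Δρ/Δz = 0.31/15 = 0.021 kg m⁻⁴
  210–230 m: Δρ/Δz = 0.82/20 = 0.041 kg m⁻⁴
The largest gradient is in the 210–230 m interval — the pycnocline.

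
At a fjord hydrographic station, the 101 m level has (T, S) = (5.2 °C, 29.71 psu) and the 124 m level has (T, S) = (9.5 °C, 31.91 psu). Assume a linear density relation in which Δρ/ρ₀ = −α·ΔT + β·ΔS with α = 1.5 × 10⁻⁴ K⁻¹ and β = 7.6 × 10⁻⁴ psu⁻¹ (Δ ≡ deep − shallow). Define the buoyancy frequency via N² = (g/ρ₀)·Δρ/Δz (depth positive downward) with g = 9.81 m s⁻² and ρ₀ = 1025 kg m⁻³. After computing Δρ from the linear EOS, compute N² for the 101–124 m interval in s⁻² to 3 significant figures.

ΔT = +4.3 K, ΔS = +2.20 psu (deep − shallow).
Δρ/ρ₀ = −αΔT + βΔS = -6.45 × 10⁻⁴ + 1.672 × 10⁻³ = 1.027 × 10⁻³, so Δρ ≈ 1.053 kg m⁻³.
N² = (g/ρ₀)·Δρ/Δz = g·(Δρ/ρ₀)/Δz = 9.81 × 1.027 × 10⁻³ / 23 = 4.3804 × 10⁻⁴ s⁻² ≈ 4.38 × 10⁻⁴ s⁻².

4.38 × 10⁻⁴ s⁻²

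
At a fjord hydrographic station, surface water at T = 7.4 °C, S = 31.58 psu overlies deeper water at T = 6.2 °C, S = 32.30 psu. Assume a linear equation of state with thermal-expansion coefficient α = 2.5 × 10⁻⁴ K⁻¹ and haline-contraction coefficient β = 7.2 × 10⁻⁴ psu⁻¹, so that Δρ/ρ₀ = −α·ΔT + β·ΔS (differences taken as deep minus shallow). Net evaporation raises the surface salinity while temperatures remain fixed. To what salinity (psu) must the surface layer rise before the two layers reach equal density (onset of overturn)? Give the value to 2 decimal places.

32.72 psu

Neutral buoyancy requires −α(T_deep − T_surf) + β(S_deep − S_surf′) = 0.
S_surf′ = S_deep − (α/β)·ΔT = 32.30 − (2.5 × 10⁻⁴/7.2 × 10⁻⁴)·(-1.2) = 32.7167 psu.
Increase required: 32.7167 − 31.58 = 1.1367 psu.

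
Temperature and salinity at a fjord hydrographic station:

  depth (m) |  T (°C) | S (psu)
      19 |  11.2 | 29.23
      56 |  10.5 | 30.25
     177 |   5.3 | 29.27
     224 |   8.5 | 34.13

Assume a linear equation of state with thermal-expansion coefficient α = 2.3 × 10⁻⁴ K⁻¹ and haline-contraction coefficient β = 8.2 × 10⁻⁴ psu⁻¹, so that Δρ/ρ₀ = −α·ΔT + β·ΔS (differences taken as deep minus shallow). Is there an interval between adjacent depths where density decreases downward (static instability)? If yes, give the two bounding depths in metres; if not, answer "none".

Evaluate Δρ/ρ₀ = −αΔT + βΔS across each adjacent pair:
  19–56 m: −αΔT+βΔS = −(2.3 × 10⁻⁴)(-0.7)+(8.2 × 10⁻⁴)(+1.02) = 1.0 × 10⁻³ → stable
  56–177 m: −αΔT+βΔS = −(2.3 × 10⁻⁴)(-5.2)+(8.2 × 10⁻⁴)(-0.98) = 3.9 × 10⁻⁴ → stable
  177–224 m: −αΔT+βΔS = −(2.3 × 10⁻⁴)(+3.2)+(8.2 × 10⁻⁴)(+4.86) = 3.2 × 10⁻³ → stable
Every interval has Δρ > 0: the column is stably stratified throughout.

none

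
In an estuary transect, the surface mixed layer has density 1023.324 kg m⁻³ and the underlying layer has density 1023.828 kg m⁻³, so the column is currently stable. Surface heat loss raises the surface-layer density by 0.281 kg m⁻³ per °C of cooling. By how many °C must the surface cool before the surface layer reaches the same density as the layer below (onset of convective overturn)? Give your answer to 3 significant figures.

Density deficit of the surface layer: 1023.828 − 1023.324 = 0.504 kg m⁻³.
Required change = 0.504 / 0.281 = 1.79 °C.

1.79 °C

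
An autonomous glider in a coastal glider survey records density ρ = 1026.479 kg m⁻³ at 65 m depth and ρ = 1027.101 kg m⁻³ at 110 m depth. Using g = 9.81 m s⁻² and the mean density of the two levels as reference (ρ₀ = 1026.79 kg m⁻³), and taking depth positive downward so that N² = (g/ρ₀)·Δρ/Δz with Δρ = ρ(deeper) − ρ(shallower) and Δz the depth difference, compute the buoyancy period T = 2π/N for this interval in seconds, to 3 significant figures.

Δρ = 1027.101 − 1026.479 = 0.622 kg m⁻³ over Δz = 110 − 65 = 45 m.
N² = (9.81/1026.79) × (0.622/45) = 1.3206 × 10⁻⁴ s⁻².
N = √(1.3206 × 10⁻⁴) = 0.011492 rad s⁻¹, so T = 2π/N = 546.74 s ≈ 547 s.
Since Δρ > 0 the layer is stably stratified.

547 s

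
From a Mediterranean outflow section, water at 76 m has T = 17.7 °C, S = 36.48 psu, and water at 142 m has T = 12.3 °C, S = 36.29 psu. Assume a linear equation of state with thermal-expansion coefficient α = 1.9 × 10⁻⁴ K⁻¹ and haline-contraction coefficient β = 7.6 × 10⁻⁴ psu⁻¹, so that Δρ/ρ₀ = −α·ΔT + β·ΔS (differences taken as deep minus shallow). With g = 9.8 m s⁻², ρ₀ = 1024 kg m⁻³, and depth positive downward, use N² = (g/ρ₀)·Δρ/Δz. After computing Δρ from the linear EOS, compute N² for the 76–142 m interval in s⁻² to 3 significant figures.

1.31 × 10⁻⁴ s⁻²

ΔT = -5.4 K, ΔS = -0.19 psu (deep − shallow).
Δρ/ρ₀ = −αΔT + βΔS = 1.026 × 10⁻³ − 1.444 × 10⁻⁴ = 8.816 × 10⁻⁴, so Δρ ≈ 0.9028 kg m⁻³.
N² = (g/ρ₀)·Δρ/Δz = g·(Δρ/ρ₀)/Δz = 9.8 × 8.816 × 10⁻⁴ / 66 = 1.3090 × 10⁻⁴ s⁻² ≈ 1.31 × 10⁻⁴ s⁻².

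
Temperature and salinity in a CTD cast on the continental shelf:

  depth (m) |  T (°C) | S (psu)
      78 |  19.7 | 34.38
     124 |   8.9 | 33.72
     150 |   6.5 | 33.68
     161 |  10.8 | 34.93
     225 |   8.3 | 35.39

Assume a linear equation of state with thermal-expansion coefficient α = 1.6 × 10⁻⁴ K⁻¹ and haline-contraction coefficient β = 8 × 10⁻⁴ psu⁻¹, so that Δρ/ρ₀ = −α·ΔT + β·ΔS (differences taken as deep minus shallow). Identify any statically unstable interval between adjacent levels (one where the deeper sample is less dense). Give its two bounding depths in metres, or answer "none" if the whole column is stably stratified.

Evaluate Δρ/ρ₀ = −αΔT + βΔS across each adjacent pair:
  78–124 m: −αΔT+βΔS = −(1.6 × 10⁻⁴)(-10.8)+(8 × 10⁻⁴)(-0.66) = 1.2 × 10⁻³ → stable
  124–150 m: −αΔT+βΔS = −(1.6 × 10⁻⁴)(-2.4)+(8 × 10⁻⁴)(-0.04) = 3.5 × 10⁻⁴ → stable
  150–161 m: −αΔT+βΔS = −(1.6 × 10⁻⁴)(+4.3)+(8 × 10⁻⁴)(+1.25) = 3.1 × 10⁻⁴ → stable
  161–225 m: −αΔT+βΔS = −(1.6 × 10⁻⁴)(-2.5)+(8 × 10⁻⁴)(+0.46) = 7.7 × 10⁻⁴ → stable
Every interval has Δρ > 0: the column is stably stratified throughout.

none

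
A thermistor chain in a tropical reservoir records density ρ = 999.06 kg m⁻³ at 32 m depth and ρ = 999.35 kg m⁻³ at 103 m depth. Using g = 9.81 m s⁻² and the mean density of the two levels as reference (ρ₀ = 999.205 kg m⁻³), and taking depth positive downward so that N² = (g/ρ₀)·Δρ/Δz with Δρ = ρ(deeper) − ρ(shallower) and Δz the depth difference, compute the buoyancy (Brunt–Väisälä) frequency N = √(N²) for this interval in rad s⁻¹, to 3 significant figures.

Δρ = 999.35 − 999.06 = 0.29 kg m⁻³ over Δz = 103 − 32 = 71 m.
N² = (9.81/999.205) × (0.29/71) = 4.0101 × 10⁻⁵ s⁻².
N = √(4.0101 × 10⁻⁵) = 6.3325 × 10⁻³ rad s⁻¹ ≈ 6.33 × 10⁻³ rad s⁻¹.

6.33 × 10⁻³ rad s⁻¹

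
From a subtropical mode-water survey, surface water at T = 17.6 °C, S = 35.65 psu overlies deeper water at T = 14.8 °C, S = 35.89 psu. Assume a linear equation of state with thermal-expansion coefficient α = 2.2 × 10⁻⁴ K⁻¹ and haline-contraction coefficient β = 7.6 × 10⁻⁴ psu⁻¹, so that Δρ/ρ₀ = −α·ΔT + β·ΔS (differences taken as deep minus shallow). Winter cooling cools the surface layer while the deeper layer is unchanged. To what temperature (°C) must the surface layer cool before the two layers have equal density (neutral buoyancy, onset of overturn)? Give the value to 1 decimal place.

Neutral buoyancy requires Δρ = 0, i.e. −α(T_deep − T_surf′) + β(S_deep − S_surf) = 0.
T_surf′ = T_deep − (β/α)·ΔS = 14.8 − (7.6 × 10⁻⁴/2.2 × 10⁻⁴)·(+0.24) = 13.971 °C.
Cooling required: 17.6 − (13.971) = 3.629 °C.

14.0 °C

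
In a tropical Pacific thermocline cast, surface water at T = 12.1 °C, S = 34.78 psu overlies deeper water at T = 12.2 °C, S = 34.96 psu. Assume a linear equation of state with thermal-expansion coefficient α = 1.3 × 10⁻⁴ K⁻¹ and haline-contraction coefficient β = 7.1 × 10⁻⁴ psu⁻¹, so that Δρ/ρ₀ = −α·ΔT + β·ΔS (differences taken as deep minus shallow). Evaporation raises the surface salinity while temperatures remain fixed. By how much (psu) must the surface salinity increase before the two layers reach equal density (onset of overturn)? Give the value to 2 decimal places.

0.16 psu

Neutral buoyancy requires −α(T_deep − T_surf) + β(S_deep − S_surf′) = 0.
S_surf′ = S_deep − (α/β)·ΔT = 34.96 − (1.3 × 10⁻⁴/7.1 × 10⁻⁴)·(+0.1) = 34.9417 psu.
Increase required: 34.9417 − 34.78 = 0.1617 psu.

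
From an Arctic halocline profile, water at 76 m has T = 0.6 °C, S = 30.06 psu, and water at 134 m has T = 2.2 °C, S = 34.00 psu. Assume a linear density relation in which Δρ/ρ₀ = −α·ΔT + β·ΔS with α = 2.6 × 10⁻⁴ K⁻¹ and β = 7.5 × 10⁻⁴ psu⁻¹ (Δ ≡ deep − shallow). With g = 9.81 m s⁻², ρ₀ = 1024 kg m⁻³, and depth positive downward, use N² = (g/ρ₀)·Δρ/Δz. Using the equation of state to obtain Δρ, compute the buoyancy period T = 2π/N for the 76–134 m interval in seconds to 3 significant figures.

303 s

ΔT = +1.6 K, ΔS = +3.94 psu (deep − shallow).
Δρ/ρ₀ = −αΔT + βΔS = -4.16 × 10⁻⁴ + 2.955 × 10⁻³ = 2.539 × 10⁻³, so Δρ ≈ 2.600 kg m⁻³.
N² = (g/ρ₀)·Δρ/Δz = g·(Δρ/ρ₀)/Δz = 9.81 × 2.539 × 10⁻³ / 58 = 4.2944 × 10⁻⁴ s⁻².
N = √(4.2944 × 10⁻⁴) = 0.020723 rad s⁻¹ → T = 2π/N = 303.20 s ≈ 303 s.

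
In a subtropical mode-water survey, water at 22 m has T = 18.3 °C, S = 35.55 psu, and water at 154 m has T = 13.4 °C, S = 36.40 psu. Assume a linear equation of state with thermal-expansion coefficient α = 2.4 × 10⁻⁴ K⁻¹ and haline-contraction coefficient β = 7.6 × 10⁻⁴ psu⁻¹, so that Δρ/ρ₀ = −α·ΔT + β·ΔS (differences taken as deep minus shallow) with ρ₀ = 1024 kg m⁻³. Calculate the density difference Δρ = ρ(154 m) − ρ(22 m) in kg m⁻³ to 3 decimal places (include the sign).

ΔT = -4.9 K, ΔS = +0.85 psu (deep − shallow).
Δρ/ρ₀ = −(2.4 × 10⁻⁴)(-4.9) + (7.6 × 10⁻⁴)(+0.85) = 1.822 × 10⁻³.
Δρ = 1024 × (1.822 × 10⁻³) = +1.866 kg m⁻³.
Positive Δρ: denser below, stable.

+1.866 kg m⁻³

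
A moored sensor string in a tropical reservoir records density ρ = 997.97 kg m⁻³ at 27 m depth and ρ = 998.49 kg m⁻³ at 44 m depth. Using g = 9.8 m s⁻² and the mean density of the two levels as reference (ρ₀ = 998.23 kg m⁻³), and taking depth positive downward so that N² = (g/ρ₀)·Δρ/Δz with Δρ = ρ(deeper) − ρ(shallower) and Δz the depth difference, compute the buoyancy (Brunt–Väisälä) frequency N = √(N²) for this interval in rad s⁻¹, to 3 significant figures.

0.0173 rad s⁻¹

Δρ = 998.49 − 997.97 = 0.52 kg m⁻³ over Δz = 44 − 27 = 17 m.
N² = (9.8/998.23) × (0.52/17) = 3.0030 × 10⁻⁴ s⁻².
N = √(3.0030 × 10⁻⁴) = 0.017329 rad s⁻¹ ≈ 0.0173 rad s⁻¹.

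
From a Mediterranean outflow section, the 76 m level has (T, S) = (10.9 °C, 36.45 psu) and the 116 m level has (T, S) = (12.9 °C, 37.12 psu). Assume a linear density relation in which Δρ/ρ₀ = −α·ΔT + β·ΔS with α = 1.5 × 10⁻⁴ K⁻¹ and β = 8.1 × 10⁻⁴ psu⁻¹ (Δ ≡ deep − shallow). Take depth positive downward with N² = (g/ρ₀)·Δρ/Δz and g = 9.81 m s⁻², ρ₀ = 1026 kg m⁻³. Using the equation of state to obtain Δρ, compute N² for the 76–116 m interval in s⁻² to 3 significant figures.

ΔT = +2.0 K, ΔS = +0.67 psu (deep − shallow).
Δρ/ρ₀ = −αΔT + βΔS = -3.00 × 10⁻⁴ + 5.427 × 10⁻⁴ = 2.427 × 10⁻⁴, so Δρ ≈ 0.2490 kg m⁻³.
N² = (g/ρ₀)·Δρ/Δz = g·(Δρ/ρ₀)/Δz = 9.81 × 2.427 × 10⁻⁴ / 40 = 5.9522 × 10⁻⁵ s⁻² ≈ 5.95 × 10⁻⁵ s⁻².

5.95 × 10⁻⁵ s⁻²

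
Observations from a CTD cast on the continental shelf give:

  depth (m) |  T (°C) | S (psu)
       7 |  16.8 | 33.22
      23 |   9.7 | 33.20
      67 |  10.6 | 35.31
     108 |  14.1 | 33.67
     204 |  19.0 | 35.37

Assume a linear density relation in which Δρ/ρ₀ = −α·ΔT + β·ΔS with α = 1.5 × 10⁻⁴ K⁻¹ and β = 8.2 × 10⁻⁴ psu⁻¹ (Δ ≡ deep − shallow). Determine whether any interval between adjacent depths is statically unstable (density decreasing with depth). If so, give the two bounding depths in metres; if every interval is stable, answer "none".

67–108 m

Evaluate Δρ/ρ₀ = −αΔT + βΔS across each adjacent pair:
  7–23 m: −αΔT+βΔS = −(1.5 × 10⁻⁴)(-7.1)+(8.2 × 10⁻⁴)(-0.02) = 1.0 × 10⁻³ → stable
  23–67 m: −αΔT+βΔS = −(1.5 × 10⁻⁴)(+0.9)+(8.2 × 10⁻⁴)(+2.11) = 1.6 × 10⁻³ → stable
  67–108 m: −αΔT+βΔS = −(1.5 × 10⁻⁴)(+3.5)+(8.2 × 10⁻⁴)(-1.64) = -1.9 × 10⁻³ → UNSTABLE
  108–204 m: −αΔT+βΔS = −(1.5 × 10⁻⁴)(+4.9)+(8.2 × 10⁻⁴)(+1.70) = 6.6 × 10⁻⁴ → stable
The 67–108 m interval has Δρ < 0: lighter water underlies denser water.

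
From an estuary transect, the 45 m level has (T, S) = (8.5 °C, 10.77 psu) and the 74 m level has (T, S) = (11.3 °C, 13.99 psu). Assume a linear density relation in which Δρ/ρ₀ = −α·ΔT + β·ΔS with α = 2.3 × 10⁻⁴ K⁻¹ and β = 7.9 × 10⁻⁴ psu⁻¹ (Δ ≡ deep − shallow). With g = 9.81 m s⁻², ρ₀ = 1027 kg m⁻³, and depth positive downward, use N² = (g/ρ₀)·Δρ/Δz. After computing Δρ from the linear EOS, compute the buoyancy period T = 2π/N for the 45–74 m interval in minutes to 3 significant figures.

4.13 min

ΔT = +2.8 K, ΔS = +3.22 psu (deep − shallow).
Δρ/ρ₀ = −αΔT + βΔS = -6.44 × 10⁻⁴ + 2.5438 × 10⁻³ = 1.8998 × 10⁻³, so Δρ ≈ 1.951 kg m⁻³.
N² = (g/ρ₀)·Δρ/Δz = g·(Δρ/ρ₀)/Δz = 9.81 × 1.8998 × 10⁻³ / 29 = 6.4266 × 10⁻⁴ s⁻².
N = √(6.4266 × 10⁻⁴) = 0.025351 rad s⁻¹ → T = 2π/N = 247.85 s = 4.1308 min ≈ 4.13 min.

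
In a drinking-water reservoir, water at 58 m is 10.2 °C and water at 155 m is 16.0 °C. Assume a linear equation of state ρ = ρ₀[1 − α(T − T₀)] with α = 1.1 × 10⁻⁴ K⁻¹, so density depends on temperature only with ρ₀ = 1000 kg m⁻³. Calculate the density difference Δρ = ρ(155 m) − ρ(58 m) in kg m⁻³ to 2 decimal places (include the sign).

-0.64 kg m⁻³

ΔT = +5.8 K, Δρ/ρ₀ = −αΔT = -6.38 × 10⁻⁴.
Δρ = 1000 × (-6.38 × 10⁻⁴) = -0.64 kg m⁻³.
Negative Δρ: lighter below, statically unstable.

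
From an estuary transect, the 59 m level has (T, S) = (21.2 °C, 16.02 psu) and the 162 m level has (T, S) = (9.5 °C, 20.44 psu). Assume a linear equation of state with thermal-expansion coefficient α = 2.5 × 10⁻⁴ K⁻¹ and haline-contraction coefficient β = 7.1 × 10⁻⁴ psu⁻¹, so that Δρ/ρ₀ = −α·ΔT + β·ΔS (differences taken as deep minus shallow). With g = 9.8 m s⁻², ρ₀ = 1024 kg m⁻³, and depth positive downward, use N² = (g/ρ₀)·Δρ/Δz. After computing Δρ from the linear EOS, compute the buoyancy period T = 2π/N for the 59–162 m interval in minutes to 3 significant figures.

ΔT = -11.7 K, ΔS = +4.42 psu (deep − shallow).
Δρ/ρ₀ = −αΔT + βΔS = 2.925 × 10⁻³ + 3.1382 × 10⁻³ = 6.0632 × 10⁻³, so Δρ ≈ 6.209 kg m⁻³.
N² = (g/ρ₀)·Δρ/Δz = g·(Δρ/ρ₀)/Δz = 9.8 × 6.0632 × 10⁻³ / 103 = 5.7689 × 10⁻⁴ s⁻².
N = √(5.7689 × 10⁻⁴) = 0.024019 rad s⁻¹ → T = 2π/N = 261.59 s = 4.3598 min ≈ 4.36 min.

4.36 min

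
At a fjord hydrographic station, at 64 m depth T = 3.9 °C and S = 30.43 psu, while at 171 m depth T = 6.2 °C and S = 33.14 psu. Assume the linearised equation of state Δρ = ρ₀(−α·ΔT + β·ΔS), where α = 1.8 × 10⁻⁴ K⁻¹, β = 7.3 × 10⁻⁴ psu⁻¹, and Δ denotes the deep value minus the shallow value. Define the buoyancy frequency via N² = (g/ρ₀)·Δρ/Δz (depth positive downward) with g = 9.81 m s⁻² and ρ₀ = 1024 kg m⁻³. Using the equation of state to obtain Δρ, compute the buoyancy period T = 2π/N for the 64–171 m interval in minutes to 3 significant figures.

ΔT = +2.3 K, ΔS = +2.71 psu (deep − shallow).
Δρ/ρ₀ = −αΔT + βΔS = -4.14 × 10⁻⁴ + 1.9783 × 10⁻³ = 1.5643 × 10⁻³, so Δρ ≈ 1.602 kg m⁻³.
N² = (g/ρ₀)·Δρ/Δz = g·(Δρ/ρ₀)/Δz = 9.81 × 1.5643 × 10⁻³ / 107 = 1.4342 × 10⁻⁴ s⁻².
N = √(1.4342 × 10⁻⁴) = 0.011976 rad s⁻¹ → T = 2π/N = 524.65 s = 8.7442 min ≈ 8.74 min.

8.74 min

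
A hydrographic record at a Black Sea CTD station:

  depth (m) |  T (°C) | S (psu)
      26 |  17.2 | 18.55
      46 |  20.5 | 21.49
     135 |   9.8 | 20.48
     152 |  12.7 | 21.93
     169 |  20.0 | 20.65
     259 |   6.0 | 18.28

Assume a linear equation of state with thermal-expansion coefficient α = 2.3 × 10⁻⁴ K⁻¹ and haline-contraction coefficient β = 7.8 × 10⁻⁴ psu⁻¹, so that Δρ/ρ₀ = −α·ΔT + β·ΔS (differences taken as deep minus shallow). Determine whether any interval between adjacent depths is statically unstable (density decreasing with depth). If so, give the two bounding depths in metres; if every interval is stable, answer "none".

Evaluate Δρ/ρ₀ = −αΔT + βΔS across each adjacent pair:
  26–46 m: −αΔT+βΔS = −(2.3 × 10⁻⁴)(+3.3)+(7.8 × 10⁻⁴)(+2.94) = 1.5 × 10⁻³ → stable
  46–135 m: −αΔT+βΔS = −(2.3 × 10⁻⁴)(-10.7)+(7.8 × 10⁻⁴)(-1.01) = 1.7 × 10⁻³ → stable
  135–152 m: −αΔT+βΔS = −(2.3 × 10⁻⁴)(+2.9)+(7.8 × 10⁻⁴)(+1.45) = 4.6 × 10⁻⁴ → stable
  152–169 m: −αΔT+βΔS = −(2.3 × 10⁻⁴)(+7.3)+(7.8 × 10⁻⁴)(-1.28) = -2.7 × 10⁻³ → UNSTABLE
  169–259 m: −αΔT+βΔS = −(2.3 × 10⁻⁴)(-14.0)+(7.8 × 10⁻⁴)(-2.37) = 1.4 × 10⁻³ → stable
The 152–169 m interval has Δρ < 0: lighter water underlies denser water.

152–169 m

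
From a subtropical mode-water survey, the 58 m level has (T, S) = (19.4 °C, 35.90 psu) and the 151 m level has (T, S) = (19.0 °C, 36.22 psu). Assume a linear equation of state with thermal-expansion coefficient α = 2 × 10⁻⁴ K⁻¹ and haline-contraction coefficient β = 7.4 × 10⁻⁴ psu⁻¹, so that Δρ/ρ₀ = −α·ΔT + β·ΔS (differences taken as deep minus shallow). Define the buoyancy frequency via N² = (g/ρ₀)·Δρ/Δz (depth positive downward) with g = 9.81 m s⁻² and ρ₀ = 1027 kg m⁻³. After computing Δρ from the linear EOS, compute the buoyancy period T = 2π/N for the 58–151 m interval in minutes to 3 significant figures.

18.1 min

ΔT = -0.4 K, ΔS = +0.32 psu (deep − shallow).
Δρ/ρ₀ = −αΔT + βΔS = 8.00 × 10⁻⁵ + 2.368 × 10⁻⁴ = 3.168 × 10⁻⁴, so Δρ ≈ 0.3254 kg m⁻³.
N² = (g/ρ₀)·Δρ/Δz = g·(Δρ/ρ₀)/Δz = 9.81 × 3.168 × 10⁻⁴ / 93 = 3.3417 × 10⁻⁵ s⁻².
N = √(3.3417 × 10⁻⁵) = 5.7807 × 10⁻³ rad s⁻¹ → T = 2π/N = 1.0869 × 10³ s = 18.115 min ≈ 18.1 min.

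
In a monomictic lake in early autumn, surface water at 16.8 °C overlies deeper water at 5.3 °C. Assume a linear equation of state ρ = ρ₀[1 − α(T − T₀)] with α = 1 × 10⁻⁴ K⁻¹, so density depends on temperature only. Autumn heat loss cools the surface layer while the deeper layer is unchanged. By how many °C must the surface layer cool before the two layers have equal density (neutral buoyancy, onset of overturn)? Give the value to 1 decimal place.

With temperature the only control, equal density requires T_surf′ = T_deep.
T_surf′ = 5.3 °C.
Cooling required: 16.8 − 5.3 = 11.5 °C.

11.5 °C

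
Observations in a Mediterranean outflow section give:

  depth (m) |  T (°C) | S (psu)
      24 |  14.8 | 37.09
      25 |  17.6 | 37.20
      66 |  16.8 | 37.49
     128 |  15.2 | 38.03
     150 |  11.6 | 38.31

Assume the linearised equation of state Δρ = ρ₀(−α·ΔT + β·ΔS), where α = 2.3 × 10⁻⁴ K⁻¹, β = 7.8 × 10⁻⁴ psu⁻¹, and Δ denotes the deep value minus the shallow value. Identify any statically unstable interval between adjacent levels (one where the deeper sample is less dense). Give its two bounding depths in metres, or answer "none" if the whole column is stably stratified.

Evaluate Δρ/ρ₀ = −αΔT + βΔS across each adjacent pair:
  24–25 m: −αΔT+βΔS = −(2.3 × 10⁻⁴)(+2.8)+(7.8 × 10⁻⁴)(+0.11) = -5.6 × 10⁻⁴ → UNSTABLE
  25–66 m: −αΔT+βΔS = −(2.3 × 10⁻⁴)(-0.8)+(7.8 × 10⁻⁴)(+0.29) = 4.1 × 10⁻⁴ → stable
  66–128 m: −αΔT+βΔS = −(2.3 × 10⁻⁴)(-1.6)+(7.8 × 10⁻⁴)(+0.54) = 7.9 × 10⁻⁴ → stable
  128–150 m: −αΔT+βΔS = −(2.3 × 10⁻⁴)(-3.6)+(7.8 × 10⁻⁴)(+0.28) = 1.0 × 10⁻³ → stable
The 24–25 m interval has Δρ < 0: lighter water underlies denser water.

24–25 m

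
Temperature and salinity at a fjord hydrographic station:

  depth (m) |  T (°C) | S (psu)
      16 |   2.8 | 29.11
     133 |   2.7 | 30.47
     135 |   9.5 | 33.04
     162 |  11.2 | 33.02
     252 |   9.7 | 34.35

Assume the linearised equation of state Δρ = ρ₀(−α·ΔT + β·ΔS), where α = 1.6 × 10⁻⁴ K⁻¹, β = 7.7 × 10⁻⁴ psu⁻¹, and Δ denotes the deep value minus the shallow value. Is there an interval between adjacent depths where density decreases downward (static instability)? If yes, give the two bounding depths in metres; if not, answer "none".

135–162 m

Evaluate Δρ/ρ₀ = −αΔT + βΔS across each adjacent pair:
  16–133 m: −αΔT+βΔS = −(1.6 × 10⁻⁴)(-0.1)+(7.7 × 10⁻⁴)(+1.36) = 1.1 × 10⁻³ → stable
  133–135 m: −αΔT+βΔS = −(1.6 × 10⁻⁴)(+6.8)+(7.7 × 10⁻⁴)(+2.57) = 8.9 × 10⁻⁴ → stable
  135–162 m: −αΔT+βΔS = −(1.6 × 10⁻⁴)(+1.7)+(7.7 × 10⁻⁴)(-0.02) = -2.9 × 10⁻⁴ → UNSTABLE
  162–252 m: −αΔT+βΔS = −(1.6 × 10⁻⁴)(-1.5)+(7.7 × 10⁻⁴)(+1.33) = 1.3 × 10⁻³ → stable
The 135–162 m interval has Δρ < 0: lighter water underlies denser water.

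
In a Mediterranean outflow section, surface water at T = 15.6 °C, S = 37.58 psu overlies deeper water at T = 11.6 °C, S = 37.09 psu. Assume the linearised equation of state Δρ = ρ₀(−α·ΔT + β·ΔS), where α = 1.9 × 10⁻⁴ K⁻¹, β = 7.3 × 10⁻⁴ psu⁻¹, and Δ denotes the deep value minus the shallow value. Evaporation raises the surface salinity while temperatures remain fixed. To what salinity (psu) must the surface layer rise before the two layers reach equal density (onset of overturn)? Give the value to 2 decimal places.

38.13 psu

Neutral buoyancy requires −α(T_deep − T_surf) + β(S_deep − S_surf′) = 0.
S_surf′ = S_deep − (α/β)·ΔT = 37.09 − (1.9 × 10⁻⁴/7.3 × 10⁻⁴)·(-4.0) = 38.1311 psu.
Increase required: 38.1311 − 37.58 = 0.5511 psu.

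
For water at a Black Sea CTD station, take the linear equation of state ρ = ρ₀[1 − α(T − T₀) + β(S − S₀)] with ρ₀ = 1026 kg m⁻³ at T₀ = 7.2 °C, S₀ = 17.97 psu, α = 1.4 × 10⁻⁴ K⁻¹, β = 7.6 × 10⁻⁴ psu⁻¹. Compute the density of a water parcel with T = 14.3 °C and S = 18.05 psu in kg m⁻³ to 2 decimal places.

T − T₀ = +7.1 K, S − S₀ = +0.08 psu.
Bracket = 1 − α·(+7.1) + β·(+0.08) = 1 + (-9.332 × 10⁻⁴) = 0.9990668.
ρ = 1026 × 0.9990668 = 1025.04 kg m⁻³.

1025.04 kg m⁻³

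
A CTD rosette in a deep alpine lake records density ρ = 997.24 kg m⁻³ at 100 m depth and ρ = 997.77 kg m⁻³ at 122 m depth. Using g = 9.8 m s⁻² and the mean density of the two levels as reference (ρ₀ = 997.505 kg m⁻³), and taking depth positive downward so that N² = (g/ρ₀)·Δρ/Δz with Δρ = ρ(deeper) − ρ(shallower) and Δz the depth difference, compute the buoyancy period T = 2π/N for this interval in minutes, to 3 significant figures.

Δρ = 997.77 − 997.24 = 0.53 kg m⁻³ over Δz = 122 − 100 = 22 m.
N² = (9.8/997.505) × (0.53/22) = 2.3668 × 10⁻⁴ s⁻².
N = √(2.3668 × 10⁻⁴) = 0.015384 rad s⁻¹, so T = 2π/N = 408.42 s = 6.8070 min ≈ 6.81 min.
A positive N² confirms static stability across the interval.

6.81 min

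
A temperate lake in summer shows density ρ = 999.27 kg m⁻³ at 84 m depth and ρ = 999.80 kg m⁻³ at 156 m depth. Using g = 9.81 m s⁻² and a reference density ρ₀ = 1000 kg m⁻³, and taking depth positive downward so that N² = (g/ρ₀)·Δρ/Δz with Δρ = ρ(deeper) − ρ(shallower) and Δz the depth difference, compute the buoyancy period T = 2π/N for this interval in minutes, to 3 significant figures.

Δρ = 999.80 − 999.27 = 0.53 kg m⁻³ over Δz = 156 − 84 = 72 m.
N² = (9.81/1000) × (0.53/72) = 7.2213 × 10⁻⁵ s⁻².
N = √(7.2213 × 10⁻⁵) = 8.4978 × 10⁻³ rad s⁻¹, so T = 2π/N = 739.39 s = 12.323 min ≈ 12.3 min.

12.3 min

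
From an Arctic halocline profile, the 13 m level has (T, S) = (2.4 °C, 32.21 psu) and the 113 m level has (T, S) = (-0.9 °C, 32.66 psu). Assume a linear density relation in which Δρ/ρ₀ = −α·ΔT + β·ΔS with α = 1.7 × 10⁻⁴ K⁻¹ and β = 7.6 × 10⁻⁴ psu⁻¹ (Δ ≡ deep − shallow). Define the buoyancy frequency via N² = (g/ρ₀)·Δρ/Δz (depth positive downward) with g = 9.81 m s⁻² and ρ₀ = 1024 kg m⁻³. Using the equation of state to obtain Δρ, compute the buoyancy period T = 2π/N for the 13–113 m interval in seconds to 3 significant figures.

668 s

ΔT = -3.3 K, ΔS = +0.45 psu (deep − shallow).
Δρ/ρ₀ = −αΔT + βΔS = 5.61 × 10⁻⁴ + 3.42 × 10⁻⁴ = 9.03 × 10⁻⁴, so Δρ ≈ 0.9247 kg m⁻³.
N² = (g/ρ₀)·Δρ/Δz = g·(Δρ/ρ₀)/Δz = 9.81 × 9.03 × 10⁻⁴ / 100 = 8.8584 × 10⁻⁵ s⁻².
N = √(8.8584 × 10⁻⁵) = 9.4119 × 10⁻³ rad s⁻¹ → T = 2π/N = 667.58 s ≈ 668 s.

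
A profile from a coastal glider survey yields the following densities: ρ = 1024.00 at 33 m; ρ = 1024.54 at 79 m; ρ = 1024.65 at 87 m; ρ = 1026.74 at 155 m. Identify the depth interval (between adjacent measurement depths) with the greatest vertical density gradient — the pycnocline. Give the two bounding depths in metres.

Compute the density gradient over each adjacent pair:
  33–79 m: Δρ/Δz = 0.54/46 = 0.012 kg m⁻⁴
  79–87 m: Δρ/Δz = 0.11/8 = 0.014 kg m⁻⁴
  87–155 m: Δρ/Δz = 2.09/68 = 0.031 kg m⁻⁴
The largest gradient is in the 87–155 m interval — the pycnocline.

87–155 m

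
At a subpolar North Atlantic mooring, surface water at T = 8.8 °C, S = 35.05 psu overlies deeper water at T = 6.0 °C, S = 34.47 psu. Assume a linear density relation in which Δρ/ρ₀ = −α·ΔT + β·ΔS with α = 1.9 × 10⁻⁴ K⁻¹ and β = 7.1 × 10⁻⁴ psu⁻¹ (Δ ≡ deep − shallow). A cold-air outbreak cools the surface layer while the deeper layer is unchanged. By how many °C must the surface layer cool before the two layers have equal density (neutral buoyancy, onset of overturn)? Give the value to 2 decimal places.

Neutral buoyancy requires Δρ = 0, i.e. −α(T_deep − T_surf′) + β(S_deep − S_surf) = 0.
T_surf′ = T_deep − (β/α)·ΔS = 6.0 − (7.1 × 10⁻⁴/1.9 × 10⁻⁴)·(-0.58) = 8.1674 °C.
Cooling required: 8.8 − (8.1674) = 0.6326 °C.

0.63 °C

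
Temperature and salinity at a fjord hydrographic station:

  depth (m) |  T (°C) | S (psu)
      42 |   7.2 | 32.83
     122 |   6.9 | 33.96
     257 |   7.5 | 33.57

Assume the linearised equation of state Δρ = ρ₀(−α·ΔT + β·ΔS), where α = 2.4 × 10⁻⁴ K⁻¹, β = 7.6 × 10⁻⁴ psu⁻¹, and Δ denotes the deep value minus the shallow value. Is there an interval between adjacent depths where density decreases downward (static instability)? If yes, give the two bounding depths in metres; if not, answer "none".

122–257 m

Evaluate Δρ/ρ₀ = −αΔT + βΔS across each adjacent pair:
  42–122 m: −αΔT+βΔS = −(2.4 × 10⁻⁴)(-0.3)+(7.6 × 10⁻⁴)(+1.13) = 9.3 × 10⁻⁴ → stable
  122–257 m: −αΔT+βΔS = −(2.4 × 10⁻⁴)(+0.6)+(7.6 × 10⁻⁴)(-0.39) = -4.4 × 10⁻⁴ → UNSTABLE
The 122–257 m interval has Δρ < 0: lighter water underlies denser water.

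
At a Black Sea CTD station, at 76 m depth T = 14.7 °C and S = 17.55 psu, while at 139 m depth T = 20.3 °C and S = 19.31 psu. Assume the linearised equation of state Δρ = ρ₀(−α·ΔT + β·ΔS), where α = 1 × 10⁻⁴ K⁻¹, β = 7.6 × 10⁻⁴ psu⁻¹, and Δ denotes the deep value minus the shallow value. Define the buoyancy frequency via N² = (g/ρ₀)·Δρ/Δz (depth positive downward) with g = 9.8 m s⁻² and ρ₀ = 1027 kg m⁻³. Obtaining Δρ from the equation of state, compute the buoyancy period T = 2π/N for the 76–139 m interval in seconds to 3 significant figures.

ΔT = +5.6 K, ΔS = +1.76 psu (deep − shallow).
Δρ/ρ₀ = −αΔT + βΔS = -5.60 × 10⁻⁴ + 1.3376 × 10⁻³ = 7.776 × 10⁻⁴, so Δρ ≈ 0.7986 kg m⁻³.
N² = (g/ρ₀)·Δρ/Δz = g·(Δρ/ρ₀)/Δz = 9.8 × 7.776 × 10⁻⁴ / 63 = 1.2096 × 10⁻⁴ s⁻².
N = √(1.2096 × 10⁻⁴) = 0.010998 rad s⁻¹ → T = 2π/N = 571.30 s ≈ 571 s.

571 s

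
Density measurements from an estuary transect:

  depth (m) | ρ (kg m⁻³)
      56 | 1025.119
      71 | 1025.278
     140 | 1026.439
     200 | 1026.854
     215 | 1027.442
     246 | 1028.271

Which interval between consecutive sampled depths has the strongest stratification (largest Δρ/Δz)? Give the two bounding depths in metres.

200–215 m

Compute the density gradient over each adjacent pair:
  56–71 m: Δρ/Δz = 0.159/15 = 0.011 kg m⁻⁴
  71–140 m: Δρ/Δz = 1.161/69 = 0.017 kg m⁻⁴
  140–200 m: Δρ/Δz = 0.415/60 = 6.9 × 10⁻³ kg m⁻⁴
  200–215 m: Δρ/Δz = 0.588/15 = 0.039 kg m⁻⁴
  215–246 m: Δρ/Δz = 0.829/31 = 0.027 kg m⁻⁴
The largest gradient is in the 200–215 m interval — the pycnocline.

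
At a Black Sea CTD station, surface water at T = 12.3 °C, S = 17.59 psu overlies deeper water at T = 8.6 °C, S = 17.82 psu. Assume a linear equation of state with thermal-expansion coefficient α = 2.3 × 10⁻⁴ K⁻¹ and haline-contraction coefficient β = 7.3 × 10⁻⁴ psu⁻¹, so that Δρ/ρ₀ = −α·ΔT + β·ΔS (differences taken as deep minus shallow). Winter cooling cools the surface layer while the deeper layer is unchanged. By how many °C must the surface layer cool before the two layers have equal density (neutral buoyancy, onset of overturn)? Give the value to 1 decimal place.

Neutral buoyancy requires Δρ = 0, i.e. −α(T_deep − T_surf′) + β(S_deep − S_surf) = 0.
T_surf′ = T_deep − (β/α)·ΔS = 8.6 − (7.3 × 10⁻⁴/2.3 × 10⁻⁴)·(+0.23) = 7.870 °C.
Cooling required: 12.3 − (7.870) = 4.430 °C.

4.4 °C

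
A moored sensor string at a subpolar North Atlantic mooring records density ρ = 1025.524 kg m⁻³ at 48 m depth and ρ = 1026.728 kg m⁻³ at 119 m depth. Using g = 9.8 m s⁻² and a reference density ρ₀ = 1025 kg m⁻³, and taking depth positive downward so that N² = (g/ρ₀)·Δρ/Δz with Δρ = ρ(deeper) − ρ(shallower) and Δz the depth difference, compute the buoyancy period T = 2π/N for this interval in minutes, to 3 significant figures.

8.22 min

Δρ = 1026.728 − 1025.524 = 1.204 kg m⁻³ over Δz = 119 − 48 = 71 m.
N² = (9.8/1025) × (1.204/71) = 1.6213 × 10⁻⁴ s⁻².
N = √(1.6213 × 10⁻⁴) = 0.012733 rad s⁻¹, so T = 2π/N = 493.46 s = 8.2243 min ≈ 8.22 min.
Since Δρ > 0 the layer is stably stratified.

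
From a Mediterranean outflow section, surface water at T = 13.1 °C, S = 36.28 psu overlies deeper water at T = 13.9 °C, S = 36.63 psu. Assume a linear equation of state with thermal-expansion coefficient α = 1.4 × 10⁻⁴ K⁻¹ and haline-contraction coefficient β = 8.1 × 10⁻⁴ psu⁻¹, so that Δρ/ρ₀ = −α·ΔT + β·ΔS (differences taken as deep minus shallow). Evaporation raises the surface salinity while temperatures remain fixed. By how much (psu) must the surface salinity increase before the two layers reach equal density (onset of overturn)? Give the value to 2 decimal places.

0.21 psu

Neutral buoyancy requires −α(T_deep − T_surf) + β(S_deep − S_surf′) = 0.
S_surf′ = S_deep − (α/β)·ΔT = 36.63 − (1.4 × 10⁻⁴/8.1 × 10⁻⁴)·(+0.8) = 36.4917 psu.
Increase required: 36.4917 − 36.28 = 0.2117 psu.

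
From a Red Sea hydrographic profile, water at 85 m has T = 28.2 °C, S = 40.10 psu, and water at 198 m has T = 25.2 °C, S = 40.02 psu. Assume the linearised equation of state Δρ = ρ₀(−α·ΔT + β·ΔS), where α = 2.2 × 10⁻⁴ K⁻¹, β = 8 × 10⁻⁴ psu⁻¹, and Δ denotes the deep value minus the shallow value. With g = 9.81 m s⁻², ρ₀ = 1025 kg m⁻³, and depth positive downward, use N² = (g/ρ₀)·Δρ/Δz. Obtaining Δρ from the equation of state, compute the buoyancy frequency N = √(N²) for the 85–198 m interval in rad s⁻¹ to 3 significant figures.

ΔT = -3.0 K, ΔS = -0.08 psu (deep − shallow).
Δρ/ρ₀ = −αΔT + βΔS = 6.60 × 10⁻⁴ − 6.40 × 10⁻⁵ = 5.96 × 10⁻⁴, so Δρ ≈ 0.6109 kg m⁻³.
N² = (g/ρ₀)·Δρ/Δz = g·(Δρ/ρ₀)/Δz = 9.81 × 5.96 × 10⁻⁴ / 113 = 5.1741 × 10⁻⁵ s⁻².
N = √(5.1741 × 10⁻⁵) = 7.1931 × 10⁻³ rad s⁻¹ ≈ 7.19 × 10⁻³ rad s⁻¹.

7.19 × 10⁻³ rad s⁻¹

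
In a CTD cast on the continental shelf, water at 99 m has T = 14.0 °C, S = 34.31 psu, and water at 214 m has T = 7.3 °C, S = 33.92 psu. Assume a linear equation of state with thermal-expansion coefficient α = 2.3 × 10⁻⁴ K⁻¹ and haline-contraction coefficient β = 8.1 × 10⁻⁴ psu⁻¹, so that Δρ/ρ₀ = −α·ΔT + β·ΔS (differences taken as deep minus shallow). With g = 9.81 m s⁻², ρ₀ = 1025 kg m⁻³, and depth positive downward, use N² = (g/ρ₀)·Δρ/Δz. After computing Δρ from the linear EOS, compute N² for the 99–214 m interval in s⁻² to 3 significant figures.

1.05 × 10⁻⁴ s⁻²

ΔT = -6.7 K, ΔS = -0.39 psu (deep − shallow).
Δρ/ρ₀ = −αΔT + βΔS = 1.541 × 10⁻³ − 3.159 × 10⁻⁴ = 1.2251 × 10⁻³, so Δρ ≈ 1.256 kg m⁻³.
N² = (g/ρ₀)·Δρ/Δz = g·(Δρ/ρ₀)/Δz = 9.81 × 1.2251 × 10⁻³ / 115 = 1.0451 × 10⁻⁴ s⁻² ≈ 1.05 × 10⁻⁴ s⁻².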